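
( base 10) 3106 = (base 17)acc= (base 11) 2374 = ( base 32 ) 312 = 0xC22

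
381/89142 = 127/29714 = 0.00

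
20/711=20/711 = 0.03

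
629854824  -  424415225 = 205439599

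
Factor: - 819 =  - 3^2 * 7^1*13^1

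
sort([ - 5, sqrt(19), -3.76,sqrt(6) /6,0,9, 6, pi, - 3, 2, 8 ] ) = [-5,  -  3.76, - 3,0,sqrt (6 ) /6, 2,  pi, sqrt( 19 ),6,8,  9]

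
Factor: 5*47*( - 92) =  - 2^2*5^1*23^1*47^1 = - 21620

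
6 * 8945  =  53670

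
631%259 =113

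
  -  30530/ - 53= 576 + 2/53 = 576.04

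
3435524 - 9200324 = -5764800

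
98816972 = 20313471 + 78503501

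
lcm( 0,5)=0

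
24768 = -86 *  (- 288) 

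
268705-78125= 190580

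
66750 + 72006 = 138756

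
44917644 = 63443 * 708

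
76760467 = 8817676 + 67942791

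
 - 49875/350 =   -  285/2 = - 142.50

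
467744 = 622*752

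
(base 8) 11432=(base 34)47S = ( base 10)4890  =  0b1001100011010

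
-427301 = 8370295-8797596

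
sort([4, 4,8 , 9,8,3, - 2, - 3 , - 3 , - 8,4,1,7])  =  [ - 8 , - 3,- 3, - 2,1,3,4,4,4,7,8,8 , 9] 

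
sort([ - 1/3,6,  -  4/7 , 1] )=[ - 4/7, - 1/3, 1,6 ]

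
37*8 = 296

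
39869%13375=13119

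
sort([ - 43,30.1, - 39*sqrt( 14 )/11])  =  [ - 43,-39*sqrt (14 ) /11,30.1 ] 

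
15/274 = 15/274=0.05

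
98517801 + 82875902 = 181393703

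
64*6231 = 398784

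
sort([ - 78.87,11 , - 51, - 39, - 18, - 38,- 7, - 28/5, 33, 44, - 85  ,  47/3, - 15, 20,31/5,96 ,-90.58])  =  [ - 90.58, - 85, - 78.87,-51, - 39, - 38, - 18, - 15, - 7, - 28/5, 31/5,11 , 47/3, 20,33,  44, 96 ] 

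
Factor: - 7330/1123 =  - 2^1 *5^1*733^1*1123^( - 1) 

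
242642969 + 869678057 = 1112321026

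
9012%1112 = 116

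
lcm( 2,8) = 8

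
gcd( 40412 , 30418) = 2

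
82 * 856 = 70192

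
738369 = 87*8487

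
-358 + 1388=1030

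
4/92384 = 1/23096 = 0.00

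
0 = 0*8698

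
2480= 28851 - 26371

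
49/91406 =7/13058 = 0.00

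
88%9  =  7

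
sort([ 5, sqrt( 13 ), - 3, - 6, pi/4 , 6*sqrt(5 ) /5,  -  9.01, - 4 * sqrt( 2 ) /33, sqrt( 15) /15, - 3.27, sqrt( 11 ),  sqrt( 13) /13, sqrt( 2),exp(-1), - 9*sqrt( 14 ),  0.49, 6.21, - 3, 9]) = [ -9*sqrt( 14 ), - 9.01, - 6, -3.27, - 3, - 3, - 4*sqrt( 2 )/33 , sqrt(15)/15,  sqrt( 13) /13, exp( - 1),0.49, pi/4, sqrt(2 ), 6 * sqrt(5 )/5, sqrt(11),  sqrt(  13 ),5,6.21,9 ]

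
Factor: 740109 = 3^1*29^1*47^1*181^1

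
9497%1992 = 1529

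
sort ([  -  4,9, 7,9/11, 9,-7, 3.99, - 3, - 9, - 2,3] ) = [ - 9, - 7,  -  4  , - 3, - 2, 9/11, 3, 3.99, 7, 9, 9]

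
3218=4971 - 1753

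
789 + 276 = 1065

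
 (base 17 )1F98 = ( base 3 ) 110220111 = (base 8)22301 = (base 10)9409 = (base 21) 1071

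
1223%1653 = 1223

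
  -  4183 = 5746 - 9929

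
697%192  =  121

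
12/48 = 1/4 = 0.25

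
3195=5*639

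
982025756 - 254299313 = 727726443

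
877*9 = 7893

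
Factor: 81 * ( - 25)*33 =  - 3^5*5^2  *11^1  =  -  66825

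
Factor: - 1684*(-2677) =4508068 = 2^2 * 421^1*2677^1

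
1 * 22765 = 22765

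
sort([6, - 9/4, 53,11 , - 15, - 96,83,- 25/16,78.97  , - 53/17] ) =[ - 96,-15,-53/17,-9/4, - 25/16,6, 11,53,78.97,83 ]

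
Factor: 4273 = 4273^1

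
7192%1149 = 298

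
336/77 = 48/11 =4.36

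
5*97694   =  488470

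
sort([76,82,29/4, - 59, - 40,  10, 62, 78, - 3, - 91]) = [- 91 ,  -  59  , - 40, - 3 , 29/4, 10,62, 76 , 78, 82]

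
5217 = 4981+236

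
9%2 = 1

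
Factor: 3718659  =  3^1*7^2*41^1 * 617^1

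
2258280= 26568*85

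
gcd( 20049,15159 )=489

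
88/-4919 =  - 1 + 4831/4919=- 0.02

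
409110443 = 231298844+177811599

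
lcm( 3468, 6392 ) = 325992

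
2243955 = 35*64113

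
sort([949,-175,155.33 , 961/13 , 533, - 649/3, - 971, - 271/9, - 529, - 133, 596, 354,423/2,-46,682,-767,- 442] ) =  [ - 971,-767, - 529, - 442, - 649/3 ,-175, - 133,-46,-271/9,961/13,155.33,423/2, 354, 533,  596 , 682 , 949] 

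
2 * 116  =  232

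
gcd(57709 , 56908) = 1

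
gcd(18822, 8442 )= 6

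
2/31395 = 2/31395 = 0.00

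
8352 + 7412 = 15764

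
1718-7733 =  - 6015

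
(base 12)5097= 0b10001000110011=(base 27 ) c07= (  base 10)8755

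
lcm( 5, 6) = 30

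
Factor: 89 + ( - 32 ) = 57 = 3^1*19^1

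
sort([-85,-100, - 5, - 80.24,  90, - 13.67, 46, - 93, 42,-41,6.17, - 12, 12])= [ -100,-93,-85, - 80.24, - 41, - 13.67, - 12, - 5, 6.17, 12,42,46,90 ] 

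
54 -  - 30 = 84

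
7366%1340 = 666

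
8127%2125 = 1752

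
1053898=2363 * 446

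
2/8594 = 1/4297 =0.00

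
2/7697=2/7697 = 0.00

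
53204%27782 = 25422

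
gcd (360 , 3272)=8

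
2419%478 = 29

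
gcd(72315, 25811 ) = 1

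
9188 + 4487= 13675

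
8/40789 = 8/40789 =0.00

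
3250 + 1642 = 4892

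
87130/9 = 9681 + 1/9 = 9681.11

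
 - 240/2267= - 240/2267 = -  0.11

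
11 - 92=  - 81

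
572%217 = 138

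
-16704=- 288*58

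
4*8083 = 32332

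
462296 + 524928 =987224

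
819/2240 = 117/320 =0.37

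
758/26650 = 379/13325 = 0.03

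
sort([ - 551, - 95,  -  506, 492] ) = [ - 551 , - 506 , - 95  ,  492]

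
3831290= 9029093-5197803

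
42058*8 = 336464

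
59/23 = 59/23=2.57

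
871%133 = 73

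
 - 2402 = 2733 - 5135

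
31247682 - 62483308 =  - 31235626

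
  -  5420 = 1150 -6570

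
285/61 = 4+41/61 = 4.67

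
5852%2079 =1694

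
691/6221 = 691/6221=0.11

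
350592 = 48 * 7304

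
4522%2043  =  436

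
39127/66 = 592 + 5/6= 592.83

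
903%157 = 118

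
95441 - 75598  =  19843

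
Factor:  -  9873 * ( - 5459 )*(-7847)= - 422927459829 = -  3^2*7^1*19^1* 53^1*59^1*103^1*1097^1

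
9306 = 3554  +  5752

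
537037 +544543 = 1081580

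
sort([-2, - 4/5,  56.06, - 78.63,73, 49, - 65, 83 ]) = [ - 78.63,-65, - 2 ,-4/5, 49, 56.06 , 73,83]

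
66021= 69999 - 3978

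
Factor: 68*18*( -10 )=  - 12240 = -2^4*3^2*5^1*17^1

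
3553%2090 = 1463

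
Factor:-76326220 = -2^2*5^1*3816311^1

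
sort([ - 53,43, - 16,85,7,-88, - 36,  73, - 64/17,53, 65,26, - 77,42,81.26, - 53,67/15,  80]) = [ - 88, - 77,  -  53, - 53, -36, - 16, - 64/17,67/15, 7, 26,42,43,53 , 65,73,80,81.26, 85]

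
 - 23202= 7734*(-3)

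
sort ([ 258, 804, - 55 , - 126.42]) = [-126.42, - 55,  258, 804] 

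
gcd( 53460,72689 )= 1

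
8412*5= 42060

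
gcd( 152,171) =19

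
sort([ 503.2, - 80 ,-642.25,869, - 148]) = [-642.25, - 148, - 80 , 503.2,869]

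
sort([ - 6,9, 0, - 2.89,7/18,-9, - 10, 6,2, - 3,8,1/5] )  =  [ - 10, - 9, - 6,-3 , - 2.89, 0, 1/5, 7/18, 2, 6, 8, 9 ]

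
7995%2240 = 1275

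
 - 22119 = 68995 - 91114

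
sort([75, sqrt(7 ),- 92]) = [ - 92, sqrt(7 ), 75 ] 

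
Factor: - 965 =-5^1 * 193^1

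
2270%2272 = 2270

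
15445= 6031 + 9414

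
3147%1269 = 609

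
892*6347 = 5661524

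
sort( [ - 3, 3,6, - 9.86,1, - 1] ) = [ -9.86, - 3, - 1,1, 3,6 ]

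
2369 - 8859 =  - 6490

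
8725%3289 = 2147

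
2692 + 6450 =9142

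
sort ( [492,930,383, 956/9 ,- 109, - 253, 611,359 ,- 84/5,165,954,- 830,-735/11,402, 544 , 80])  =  [ - 830, - 253, - 109, -735/11,-84/5, 80 , 956/9 , 165,359, 383, 402,492,544, 611, 930,954 ] 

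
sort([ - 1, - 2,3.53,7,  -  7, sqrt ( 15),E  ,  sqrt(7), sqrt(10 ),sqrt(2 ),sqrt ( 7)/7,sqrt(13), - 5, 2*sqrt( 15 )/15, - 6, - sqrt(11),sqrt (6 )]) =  [ - 7, - 6,-5, -sqrt( 11 ), - 2, - 1,  sqrt(7) /7,2*sqrt( 15 ) /15,sqrt(2 ),sqrt( 6 ), sqrt(7), E,  sqrt(10 )  ,  3.53, sqrt(13 ), sqrt(15 ),  7] 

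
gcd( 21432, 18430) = 38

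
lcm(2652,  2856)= 37128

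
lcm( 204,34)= 204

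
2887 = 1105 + 1782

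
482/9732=241/4866  =  0.05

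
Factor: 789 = 3^1*263^1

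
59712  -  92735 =-33023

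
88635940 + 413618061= 502254001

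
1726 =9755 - 8029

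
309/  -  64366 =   -  1 + 64057/64366 = - 0.00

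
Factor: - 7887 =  - 3^1*11^1*239^1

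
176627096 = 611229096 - 434602000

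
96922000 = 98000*989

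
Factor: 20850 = 2^1*3^1*5^2*139^1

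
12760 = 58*220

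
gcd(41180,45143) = 1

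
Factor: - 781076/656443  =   - 2^2 *23^( - 1)*31^1*6299^1*28541^( - 1)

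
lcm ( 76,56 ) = 1064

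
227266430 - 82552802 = 144713628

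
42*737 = 30954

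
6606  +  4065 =10671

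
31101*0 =0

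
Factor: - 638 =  - 2^1*11^1*29^1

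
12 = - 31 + 43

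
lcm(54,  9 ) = 54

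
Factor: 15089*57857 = 47^1*79^1*191^1*1231^1 = 873004273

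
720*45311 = 32623920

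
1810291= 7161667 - 5351376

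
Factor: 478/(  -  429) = -2^1*3^( - 1 )*11^ (-1)*13^( - 1)*239^1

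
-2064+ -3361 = -5425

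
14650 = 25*586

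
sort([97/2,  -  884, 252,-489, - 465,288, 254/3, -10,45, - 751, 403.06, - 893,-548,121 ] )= [-893, - 884, - 751, - 548,-489, - 465, -10, 45,97/2, 254/3, 121,252,288,403.06]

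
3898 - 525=3373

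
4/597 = 4/597 = 0.01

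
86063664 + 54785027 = 140848691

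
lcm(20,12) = 60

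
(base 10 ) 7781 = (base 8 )17145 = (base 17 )19FC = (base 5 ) 222111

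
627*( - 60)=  - 37620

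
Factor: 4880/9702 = 2^3*3^(-2)*5^1*7^( - 2)*11^( - 1 )*61^1  =  2440/4851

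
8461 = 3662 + 4799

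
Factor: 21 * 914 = 19194 = 2^1* 3^1 *7^1*457^1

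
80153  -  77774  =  2379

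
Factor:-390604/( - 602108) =13^(-1)*11579^( - 1) * 97651^1 =97651/150527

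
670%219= 13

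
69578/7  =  69578/7 = 9939.71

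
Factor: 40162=2^1*43^1 * 467^1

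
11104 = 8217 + 2887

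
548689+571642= 1120331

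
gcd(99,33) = 33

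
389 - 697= - 308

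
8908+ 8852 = 17760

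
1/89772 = 1/89772  =  0.00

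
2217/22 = 100  +  17/22 = 100.77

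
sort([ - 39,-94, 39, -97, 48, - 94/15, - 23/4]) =[ - 97, - 94,  -  39, - 94/15, - 23/4 , 39,48 ]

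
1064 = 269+795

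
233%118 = 115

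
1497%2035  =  1497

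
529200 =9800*54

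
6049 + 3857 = 9906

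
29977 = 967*31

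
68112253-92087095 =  -23974842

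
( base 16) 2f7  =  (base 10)759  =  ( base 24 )17f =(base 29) q5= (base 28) R3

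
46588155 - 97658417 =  - 51070262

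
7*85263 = 596841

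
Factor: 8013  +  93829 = 2^1*13^1*3917^1 =101842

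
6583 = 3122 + 3461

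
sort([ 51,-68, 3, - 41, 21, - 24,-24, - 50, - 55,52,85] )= [ - 68, - 55, - 50, - 41, - 24, - 24, 3 , 21,51,52,  85 ] 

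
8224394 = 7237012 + 987382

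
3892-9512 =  - 5620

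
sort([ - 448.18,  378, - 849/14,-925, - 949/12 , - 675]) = [ - 925, - 675, - 448.18, - 949/12,-849/14, 378 ]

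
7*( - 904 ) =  -6328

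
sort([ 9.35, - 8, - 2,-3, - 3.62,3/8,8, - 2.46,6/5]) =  [ - 8, - 3.62,-3,-2.46, - 2,3/8, 6/5, 8,  9.35 ]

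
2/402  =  1/201=   0.00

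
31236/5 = 6247 + 1/5 = 6247.20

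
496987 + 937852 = 1434839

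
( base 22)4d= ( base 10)101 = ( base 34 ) 2X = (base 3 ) 10202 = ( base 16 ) 65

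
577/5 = 577/5 = 115.40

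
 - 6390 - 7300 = -13690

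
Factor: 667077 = 3^1 * 229^1*971^1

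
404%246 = 158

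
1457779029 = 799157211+658621818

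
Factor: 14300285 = 5^1*2860057^1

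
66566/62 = 1073+20/31 = 1073.65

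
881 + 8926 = 9807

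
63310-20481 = 42829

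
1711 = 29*59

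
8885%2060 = 645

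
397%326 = 71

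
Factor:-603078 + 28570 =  - 574508 =- 2^2*11^2 *1187^1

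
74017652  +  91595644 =165613296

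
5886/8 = 2943/4 = 735.75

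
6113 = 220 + 5893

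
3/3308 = 3/3308 = 0.00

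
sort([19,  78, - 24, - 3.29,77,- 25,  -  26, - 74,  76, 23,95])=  [  -  74, - 26,-25,  -  24, - 3.29, 19, 23, 76, 77 , 78,95]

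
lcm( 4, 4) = 4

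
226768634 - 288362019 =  -61593385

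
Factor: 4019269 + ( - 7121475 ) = - 2^1*19^1*81637^1 = - 3102206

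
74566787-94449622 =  - 19882835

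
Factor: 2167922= 2^1*47^1*23063^1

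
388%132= 124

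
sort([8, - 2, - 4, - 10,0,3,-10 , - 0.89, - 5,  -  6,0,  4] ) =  [  -  10, -10,  -  6,  -  5, - 4, - 2, - 0.89,0,0,3, 4,8 ]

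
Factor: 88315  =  5^1*17^1 * 1039^1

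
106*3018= 319908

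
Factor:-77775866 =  - 2^1 * 7^1*113^1 * 211^1 * 233^1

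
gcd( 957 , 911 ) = 1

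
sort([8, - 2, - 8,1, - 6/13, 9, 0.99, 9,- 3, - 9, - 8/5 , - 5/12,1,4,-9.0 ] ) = [ - 9 ,-9.0, - 8, - 3 , - 2,-8/5,-6/13, - 5/12, 0.99,1, 1, 4,  8,9,  9]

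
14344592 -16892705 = -2548113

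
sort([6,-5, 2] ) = [-5,2,  6]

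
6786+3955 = 10741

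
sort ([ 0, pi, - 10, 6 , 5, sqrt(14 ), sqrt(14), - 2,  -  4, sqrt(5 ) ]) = [ - 10,  -  4, - 2, 0, sqrt(5), pi,sqrt(  14 ), sqrt(14 ),5  ,  6 ] 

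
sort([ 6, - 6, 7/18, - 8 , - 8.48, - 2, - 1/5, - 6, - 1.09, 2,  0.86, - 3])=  [ - 8.48, - 8, - 6, - 6, - 3, - 2,- 1.09, - 1/5, 7/18, 0.86,2, 6]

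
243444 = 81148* 3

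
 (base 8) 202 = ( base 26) 50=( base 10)130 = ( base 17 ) 7b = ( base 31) 46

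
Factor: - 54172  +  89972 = 35800=2^3*5^2*179^1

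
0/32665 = 0 = 0.00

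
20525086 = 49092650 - 28567564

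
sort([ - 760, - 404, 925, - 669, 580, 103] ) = [ - 760, - 669, - 404,103, 580  ,  925 ] 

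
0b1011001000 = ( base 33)lj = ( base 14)38c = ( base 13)42a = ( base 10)712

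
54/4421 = 54/4421= 0.01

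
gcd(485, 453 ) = 1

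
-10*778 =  - 7780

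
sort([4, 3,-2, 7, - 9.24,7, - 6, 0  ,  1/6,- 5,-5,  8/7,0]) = [ - 9.24, - 6,- 5, - 5,-2,0, 0, 1/6, 8/7, 3,4,7,7 ] 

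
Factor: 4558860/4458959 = 2^2*3^2*5^1*19^1*31^1 * 43^1 * 4458959^( - 1)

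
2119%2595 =2119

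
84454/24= 42227/12=3518.92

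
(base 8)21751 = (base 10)9193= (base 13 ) 4252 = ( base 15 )2acd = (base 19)168G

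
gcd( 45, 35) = 5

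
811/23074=811/23074=0.04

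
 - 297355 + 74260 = - 223095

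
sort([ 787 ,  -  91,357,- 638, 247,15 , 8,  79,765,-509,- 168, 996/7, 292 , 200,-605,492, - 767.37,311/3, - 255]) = [ - 767.37,  -  638 ,-605, - 509,-255, - 168, - 91,8, 15, 79, 311/3,996/7,200,  247, 292, 357,492,  765,787] 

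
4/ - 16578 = -2/8289 = - 0.00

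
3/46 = 3/46=0.07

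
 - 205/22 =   -  205/22 = - 9.32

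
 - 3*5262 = -15786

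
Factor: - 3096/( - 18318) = 2^2 * 3^1*71^( - 1 ) = 12/71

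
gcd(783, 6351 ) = 87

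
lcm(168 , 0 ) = 0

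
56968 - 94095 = -37127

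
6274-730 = 5544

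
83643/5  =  16728 + 3/5 = 16728.60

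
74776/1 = 74776 = 74776.00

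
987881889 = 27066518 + 960815371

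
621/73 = 8+37/73 = 8.51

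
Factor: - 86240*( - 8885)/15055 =2^5 * 5^1*7^2*11^1*1777^1*3011^ ( - 1 ) = 153248480/3011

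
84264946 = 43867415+40397531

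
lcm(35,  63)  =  315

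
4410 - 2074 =2336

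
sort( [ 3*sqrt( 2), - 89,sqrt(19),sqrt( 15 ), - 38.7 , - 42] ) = [ - 89, - 42, - 38.7,sqrt( 15),  3 * sqrt( 2) , sqrt(19 )]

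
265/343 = 265/343 = 0.77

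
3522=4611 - 1089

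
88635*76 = 6736260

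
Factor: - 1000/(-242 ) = 500/121 = 2^2 *5^3 * 11^ ( - 2)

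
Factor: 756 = 2^2*3^3*7^1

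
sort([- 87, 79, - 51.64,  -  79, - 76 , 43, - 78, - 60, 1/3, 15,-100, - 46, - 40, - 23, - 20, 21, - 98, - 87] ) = [ - 100, - 98, - 87, - 87, - 79, - 78, - 76, - 60, - 51.64, - 46, - 40, - 23 ,  -  20, 1/3,15, 21, 43, 79] 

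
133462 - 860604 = - 727142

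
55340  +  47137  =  102477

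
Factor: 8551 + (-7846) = 705 = 3^1*5^1*47^1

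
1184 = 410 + 774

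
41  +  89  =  130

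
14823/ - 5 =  - 2965+ 2/5 = - 2964.60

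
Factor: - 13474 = -2^1*6737^1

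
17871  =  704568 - 686697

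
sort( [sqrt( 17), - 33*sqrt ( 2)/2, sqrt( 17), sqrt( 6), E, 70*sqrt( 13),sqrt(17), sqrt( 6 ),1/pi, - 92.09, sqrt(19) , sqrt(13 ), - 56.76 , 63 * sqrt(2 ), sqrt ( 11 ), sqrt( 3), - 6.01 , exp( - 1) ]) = [ -92.09 ,-56.76, - 33 * sqrt( 2) /2, - 6.01,1/pi,exp( - 1), sqrt(3 ),sqrt(6 ),sqrt(6 ), E, sqrt(11 ), sqrt( 13 ), sqrt(17 ),sqrt(17), sqrt(17 ),  sqrt( 19), 63*sqrt(2), 70 * sqrt( 13 )]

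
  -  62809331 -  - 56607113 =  - 6202218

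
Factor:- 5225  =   - 5^2*11^1*19^1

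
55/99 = 5/9 = 0.56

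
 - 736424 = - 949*776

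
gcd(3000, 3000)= 3000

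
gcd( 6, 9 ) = 3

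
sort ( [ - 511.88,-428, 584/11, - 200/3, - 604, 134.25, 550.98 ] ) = [ - 604, - 511.88, - 428, - 200/3,584/11 , 134.25 , 550.98]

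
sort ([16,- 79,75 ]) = [ - 79 , 16,75 ]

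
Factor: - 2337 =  - 3^1* 19^1*41^1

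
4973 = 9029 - 4056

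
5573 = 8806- 3233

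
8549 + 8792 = 17341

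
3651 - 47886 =-44235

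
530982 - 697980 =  - 166998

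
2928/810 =488/135 = 3.61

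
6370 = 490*13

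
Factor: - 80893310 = -2^1*5^1 * 17^1*113^1*4211^1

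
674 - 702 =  - 28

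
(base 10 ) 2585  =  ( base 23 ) 4K9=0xA19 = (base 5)40320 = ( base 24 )4BH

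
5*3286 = 16430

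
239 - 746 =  - 507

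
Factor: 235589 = 23^1*10243^1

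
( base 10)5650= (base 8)13022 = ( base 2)1011000010010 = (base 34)4u6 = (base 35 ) 4lf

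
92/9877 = 92/9877   =  0.01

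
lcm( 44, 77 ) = 308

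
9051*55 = 497805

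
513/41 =12 + 21/41 =12.51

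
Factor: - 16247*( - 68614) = 2^1*7^2*11^1*13^2*29^1*211^1=1114771658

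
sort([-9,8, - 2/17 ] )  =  [ - 9, - 2/17, 8 ]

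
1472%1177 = 295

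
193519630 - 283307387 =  - 89787757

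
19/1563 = 19/1563 = 0.01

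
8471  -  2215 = 6256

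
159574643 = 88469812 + 71104831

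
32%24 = 8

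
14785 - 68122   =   -53337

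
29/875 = 29/875= 0.03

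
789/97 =789/97= 8.13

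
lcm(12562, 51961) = 1143142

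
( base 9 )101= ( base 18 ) 4a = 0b1010010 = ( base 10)82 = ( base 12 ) 6A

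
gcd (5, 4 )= 1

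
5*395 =1975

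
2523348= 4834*522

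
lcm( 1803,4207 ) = 12621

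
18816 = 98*192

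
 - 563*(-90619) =51018497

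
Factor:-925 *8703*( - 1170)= 2^1 * 3^4* 5^3*13^1*37^1*967^1 = 9418821750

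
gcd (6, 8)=2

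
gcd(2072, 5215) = 7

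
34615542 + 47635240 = 82250782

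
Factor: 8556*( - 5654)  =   - 48375624 = -2^3*3^1*11^1*23^1*31^1*257^1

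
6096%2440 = 1216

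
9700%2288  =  548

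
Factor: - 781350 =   -  2^1*3^1*5^2*5209^1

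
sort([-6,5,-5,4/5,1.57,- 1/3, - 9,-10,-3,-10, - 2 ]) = [ -10,- 10, -9,- 6, - 5, - 3,  -  2, - 1/3, 4/5,1.57,5 ]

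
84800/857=84800/857 = 98.95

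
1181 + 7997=9178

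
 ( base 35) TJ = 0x40a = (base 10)1034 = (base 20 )2BE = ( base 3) 1102022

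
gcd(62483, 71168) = 1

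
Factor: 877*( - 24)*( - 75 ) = 2^3*3^2*5^2 * 877^1 = 1578600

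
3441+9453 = 12894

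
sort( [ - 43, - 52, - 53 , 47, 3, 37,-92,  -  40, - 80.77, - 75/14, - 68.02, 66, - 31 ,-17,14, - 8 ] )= [-92, - 80.77,-68.02, - 53,  -  52, - 43, - 40, - 31,-17,-8,-75/14, 3,  14 , 37, 47,66] 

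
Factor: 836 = 2^2 * 11^1*19^1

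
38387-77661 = - 39274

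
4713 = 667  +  4046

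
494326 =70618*7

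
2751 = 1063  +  1688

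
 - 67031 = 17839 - 84870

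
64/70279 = 64/70279   =  0.00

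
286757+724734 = 1011491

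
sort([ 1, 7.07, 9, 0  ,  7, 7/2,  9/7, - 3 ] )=[ - 3, 0,  1,  9/7,  7/2, 7, 7.07, 9] 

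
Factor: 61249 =23^1 * 2663^1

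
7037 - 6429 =608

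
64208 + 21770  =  85978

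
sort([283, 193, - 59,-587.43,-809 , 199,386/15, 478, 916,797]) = [-809, - 587.43, - 59, 386/15,193, 199, 283 , 478,  797 , 916 ]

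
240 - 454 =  - 214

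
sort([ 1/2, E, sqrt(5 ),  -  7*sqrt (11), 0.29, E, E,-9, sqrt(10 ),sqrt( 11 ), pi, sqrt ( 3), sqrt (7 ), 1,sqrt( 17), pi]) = [ - 7*sqrt(11 ), - 9, 0.29 , 1/2, 1, sqrt ( 3 ), sqrt(5), sqrt(7),E, E, E, pi , pi, sqrt(10),  sqrt(11 ), sqrt(17)]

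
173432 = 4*43358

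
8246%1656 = 1622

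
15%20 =15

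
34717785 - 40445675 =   -  5727890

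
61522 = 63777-2255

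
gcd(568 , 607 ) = 1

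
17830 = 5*3566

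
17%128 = 17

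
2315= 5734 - 3419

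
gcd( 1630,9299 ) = 1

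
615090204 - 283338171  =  331752033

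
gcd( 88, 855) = 1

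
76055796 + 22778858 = 98834654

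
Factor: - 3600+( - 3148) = -6748 = -2^2*7^1*241^1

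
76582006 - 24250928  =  52331078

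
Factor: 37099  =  23^1*1613^1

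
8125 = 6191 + 1934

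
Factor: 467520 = 2^6*3^1*5^1*487^1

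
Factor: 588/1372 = 3/7  =  3^1* 7^( - 1)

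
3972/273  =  1324/91 = 14.55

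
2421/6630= 807/2210 = 0.37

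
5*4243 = 21215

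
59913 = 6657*9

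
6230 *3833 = 23879590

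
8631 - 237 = 8394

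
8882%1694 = 412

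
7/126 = 1/18 = 0.06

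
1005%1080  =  1005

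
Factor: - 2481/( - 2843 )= 3^1* 827^1*2843^( -1) 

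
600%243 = 114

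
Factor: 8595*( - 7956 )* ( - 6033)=2^2*3^5 * 5^1*13^1 * 17^1 *191^1*2011^1 = 412547520060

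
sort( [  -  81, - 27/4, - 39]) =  [ - 81, - 39, - 27/4]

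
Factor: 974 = 2^1 * 487^1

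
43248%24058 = 19190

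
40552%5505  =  2017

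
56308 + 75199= 131507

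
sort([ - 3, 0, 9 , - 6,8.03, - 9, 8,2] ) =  [ - 9, - 6, - 3,0,2, 8, 8.03,9 ] 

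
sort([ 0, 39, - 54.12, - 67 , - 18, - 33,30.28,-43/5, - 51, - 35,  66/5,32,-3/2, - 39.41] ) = [-67, - 54.12, - 51, - 39.41,  -  35,- 33, - 18, - 43/5, - 3/2, 0, 66/5,  30.28,32,39 ]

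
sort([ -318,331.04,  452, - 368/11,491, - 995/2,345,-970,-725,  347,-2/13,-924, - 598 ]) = [ - 970, - 924, - 725, - 598, - 995/2 , - 318, - 368/11, -2/13, 331.04,345 , 347,452, 491]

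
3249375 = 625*5199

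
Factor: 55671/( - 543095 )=- 3^1 * 5^ (-1 ) * 11^1*59^(-1 )*241^1*263^(-1 ) = -7953/77585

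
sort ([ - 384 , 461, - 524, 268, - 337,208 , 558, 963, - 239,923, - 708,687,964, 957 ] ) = [ - 708, - 524, - 384, - 337, - 239, 208,268,461, 558,687,923,957, 963,964 ] 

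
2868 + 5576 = 8444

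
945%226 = 41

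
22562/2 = 11281=11281.00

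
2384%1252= 1132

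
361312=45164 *8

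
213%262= 213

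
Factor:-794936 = -2^3*99367^1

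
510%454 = 56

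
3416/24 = 427/3 = 142.33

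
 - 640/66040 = - 1+ 1635/1651 = -0.01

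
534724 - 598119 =- 63395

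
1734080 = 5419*320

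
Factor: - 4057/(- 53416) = 2^( - 3 )*11^( -1)*607^ (- 1)*4057^1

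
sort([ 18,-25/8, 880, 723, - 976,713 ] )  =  [ - 976, - 25/8, 18,713, 723, 880]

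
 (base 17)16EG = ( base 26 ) a5b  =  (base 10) 6901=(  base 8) 15365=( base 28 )8md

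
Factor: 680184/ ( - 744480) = -201/220 = - 2^ ( - 2)*3^1 * 5^ (-1)*11^(-1)* 67^1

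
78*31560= 2461680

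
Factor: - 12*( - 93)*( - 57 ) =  - 63612 = - 2^2*3^3*19^1*31^1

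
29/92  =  29/92= 0.32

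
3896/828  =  974/207 = 4.71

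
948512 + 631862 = 1580374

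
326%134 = 58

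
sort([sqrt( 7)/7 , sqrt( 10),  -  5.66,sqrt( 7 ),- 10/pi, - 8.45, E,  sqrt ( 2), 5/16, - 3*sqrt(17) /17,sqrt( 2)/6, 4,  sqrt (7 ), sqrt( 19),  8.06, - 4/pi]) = [ - 8.45,  -  5.66, - 10/pi,-4/pi, - 3*sqrt (17)/17, sqrt( 2)/6, 5/16, sqrt( 7) /7,sqrt( 2),sqrt ( 7 ), sqrt( 7),E, sqrt( 10), 4, sqrt (19),8.06]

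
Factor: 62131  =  62131^1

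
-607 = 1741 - 2348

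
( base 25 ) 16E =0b1100010101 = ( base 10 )789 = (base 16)315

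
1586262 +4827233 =6413495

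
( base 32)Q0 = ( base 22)1fi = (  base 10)832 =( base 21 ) 1ID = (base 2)1101000000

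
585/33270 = 39/2218 = 0.02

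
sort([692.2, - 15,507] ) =[ - 15,507,  692.2]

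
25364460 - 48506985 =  - 23142525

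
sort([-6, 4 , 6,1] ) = [-6,  1, 4, 6 ]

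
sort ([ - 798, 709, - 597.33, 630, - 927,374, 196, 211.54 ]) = [ - 927, - 798,-597.33, 196, 211.54,374, 630, 709 ] 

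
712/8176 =89/1022=0.09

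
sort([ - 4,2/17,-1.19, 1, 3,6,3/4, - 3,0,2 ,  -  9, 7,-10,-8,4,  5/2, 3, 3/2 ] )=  [ - 10,-9, -8 , - 4  , - 3, - 1.19, 0, 2/17,  3/4,  1, 3/2,2, 5/2,3 , 3,  4,  6 , 7 ]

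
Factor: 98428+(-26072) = 2^2*18089^1 =72356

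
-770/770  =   - 1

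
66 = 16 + 50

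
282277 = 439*643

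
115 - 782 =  - 667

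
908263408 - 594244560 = 314018848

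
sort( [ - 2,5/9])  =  [ - 2,  5/9]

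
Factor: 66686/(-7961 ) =  -  2^1*19^(  -  1)*419^(- 1)*33343^1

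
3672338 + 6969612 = 10641950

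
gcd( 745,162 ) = 1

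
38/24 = 1 + 7/12 = 1.58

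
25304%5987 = 1356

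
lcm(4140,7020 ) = 161460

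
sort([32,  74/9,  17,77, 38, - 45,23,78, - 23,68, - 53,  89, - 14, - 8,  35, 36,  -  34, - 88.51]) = [ - 88.51 , - 53, - 45 , - 34, - 23, - 14 ,  -  8,74/9, 17, 23,32, 35 , 36 , 38, 68, 77,78 , 89]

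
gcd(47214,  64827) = 9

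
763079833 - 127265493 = 635814340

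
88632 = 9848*9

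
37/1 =37 = 37.00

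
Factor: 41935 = 5^1*8387^1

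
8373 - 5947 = 2426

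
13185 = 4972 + 8213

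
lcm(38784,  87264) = 349056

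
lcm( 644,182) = 8372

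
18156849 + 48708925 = 66865774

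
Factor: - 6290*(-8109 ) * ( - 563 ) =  - 2^1 * 3^2*5^1*17^2*37^1 * 53^1*563^1 = - 28716158430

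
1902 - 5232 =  - 3330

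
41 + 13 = 54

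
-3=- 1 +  -2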